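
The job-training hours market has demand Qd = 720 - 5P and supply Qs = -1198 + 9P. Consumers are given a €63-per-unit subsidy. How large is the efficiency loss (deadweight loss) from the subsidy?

Pre-subsidy: 720 - 5P = -1198 + 9P gives P* = 137, Q* = 35.
With the rebate, buyers effectively pay Pb = Ps − 63, where Ps is the price sellers receive.
Demand in terms of Ps becomes Qd = 720 − 5(Ps − 63) = 1035 - 5Ps. Setting this equal to supply: 1035 - 5Ps = -1198 + 9Ps, so Ps = 159.5.
Buyers pay Pb = 159.5 − 63 = 96.5; Q' = -1198 + 9·159.5 = 237.5.
The subsidy expands output by 237.5 − 35 = 202.5 past the efficient level; on those units the gap between marginal cost and willingness to pay runs from 0 up to 63.
DWL = ½ × 63 × 202.5 = 6378.75.

Deadweight loss = €6378.75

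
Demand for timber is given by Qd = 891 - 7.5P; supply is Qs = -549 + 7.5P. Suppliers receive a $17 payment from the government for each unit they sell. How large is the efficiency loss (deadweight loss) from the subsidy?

Deadweight loss = $541.875

Pre-subsidy: 891 - 7.5P = -549 + 7.5P gives P* = 96, Q* = 171.
With the subsidy, sellers receive Ps = Pb + 17 for each unit, where Pb is the price buyers pay.
Supply in terms of Pb becomes Qs = -549 + 7.5(Pb + 17) = -421.5 + 7.5Pb. Setting this equal to demand: 891 - 7.5Pb = -421.5 + 7.5Pb, so Pb = 87.5.
Sellers receive Ps = 87.5 + 17 = 104.5; Q' = 891 − 7.5·87.5 = 234.75.
The subsidy expands output by 234.75 − 171 = 63.75 past the efficient level; on those units the gap between marginal cost and willingness to pay runs from 0 up to 17.
DWL = ½ × 17 × 63.75 = 541.875.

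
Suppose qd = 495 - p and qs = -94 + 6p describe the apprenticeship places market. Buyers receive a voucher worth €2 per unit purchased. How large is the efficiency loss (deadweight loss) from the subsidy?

Deadweight loss = 12/7

Pre-subsidy: 495 - p = -94 + 6p gives p* = 589/7, q* = 2876/7.
With the rebate, buyers effectively pay pb = ps − 2, where ps is the price sellers receive.
Demand in terms of ps becomes qd = 495 − 1(ps − 2) = 497 - ps. Setting this equal to supply: 497 - ps = -94 + 6ps, so ps = 591/7.
Buyers pay pb = 591/7 − 2 = 577/7; q' = -94 + 6·(591/7) = 2888/7.
The subsidy expands output by 2888/7 − 2876/7 = 12/7 past the efficient level; on those units the gap between marginal cost and willingness to pay runs from 0 up to 2.
DWL = ½ × 2 × 12/7 = 12/7.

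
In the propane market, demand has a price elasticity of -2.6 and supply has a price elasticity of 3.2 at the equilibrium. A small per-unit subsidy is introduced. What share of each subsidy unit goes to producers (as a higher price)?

Producer share = 13/29

For a small subsidy around the equilibrium, the benefit split depends on the relative slopes, which at a point are proportional to the elasticities.
Buyer share = εs/(εs + |εd|) = 3.2/(3.2 + 2.6) = 16/29; seller share = |εd|/(εs + |εd|) = 13/29.
So producers capture 13/29 of the subsidy.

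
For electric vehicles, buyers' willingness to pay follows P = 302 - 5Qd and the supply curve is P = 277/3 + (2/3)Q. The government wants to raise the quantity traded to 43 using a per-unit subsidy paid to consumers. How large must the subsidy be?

At Q = 43, from the demand curve buyers pay Pb = 302 − 5·43 = 87; from the supply curve sellers need Ps = 277/3 + (2/3)·43 = 121.
The subsidy must fill the gap: s = Ps − Pb = 121 − 87 = 34.

Required subsidy s = 34 per unit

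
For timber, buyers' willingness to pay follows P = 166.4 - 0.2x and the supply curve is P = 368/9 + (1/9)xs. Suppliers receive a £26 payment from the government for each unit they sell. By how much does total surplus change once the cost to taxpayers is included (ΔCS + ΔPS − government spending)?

Pre-subsidy: 166.4 - 0.2x = 368/9 + (1/9)x gives x* = 2824/7 and P* = 600/7.
With the subsidy, sellers receive Ps = Pb + 26 for each unit, where Pb is the price buyers pay.
On the curves, Pb = 166.4 - 0.2x and Ps = 368/9 + (1/9)x; the wedge Ps − Pb = 26 gives 368/9 + (1/9)x − (166.4 - 0.2x) = 26, so x' = 487.
Then Pb = 166.4 − 0.2·487 = 69 and Ps = 368/9 + (1/9)·487 = 95.
ΔCS = ½(2824/7 + 487)(600/7 − 69) = 729261/98; ΔPS = ½(2824/7 + 487)(95 − 600/7) = 405145/98.
Government spending = 26 × 487 = 12662.
Net change = 729261/98 + 405145/98 − 12662 = -7605/7. The loss equals the DWL triangle ½·26·585/7.

Net change in total surplus = -7605/7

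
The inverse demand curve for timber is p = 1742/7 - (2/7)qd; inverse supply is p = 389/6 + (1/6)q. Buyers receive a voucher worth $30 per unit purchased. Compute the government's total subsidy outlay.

Pre-subsidy: 1742/7 - (2/7)q = 389/6 + (1/6)q gives q* = 7729/19 and p* = 2520/19.
With the rebate, buyers effectively pay pb = ps − 30, where ps is the price sellers receive.
On the curves, pb = 1742/7 - (2/7)q and ps = 389/6 + (1/6)q; the wedge ps − pb = 30 gives 389/6 + (1/6)q − (1742/7 - (2/7)q) = 30, so q' = 8989/19.
Then pb = 1742/7 − (2/7)·(8989/19) = 2160/19 and ps = 389/6 + (1/6)·(8989/19) = 2730/19.
Government outlay = subsidy × quantity = 30 × 8989/19 = 269670/19.

Government cost = 269670/19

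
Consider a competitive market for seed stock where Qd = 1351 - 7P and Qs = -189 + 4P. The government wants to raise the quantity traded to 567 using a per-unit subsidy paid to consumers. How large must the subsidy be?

At Q = 567, invert demand for the buyer price: Pb = (1351 − 567)/7 = 112; invert supply for the seller price: Ps = (567 − (-189))/4 = 189.
The subsidy must fill the gap: s = Ps − Pb = 189 − 112 = 77.

Required subsidy s = 77 per unit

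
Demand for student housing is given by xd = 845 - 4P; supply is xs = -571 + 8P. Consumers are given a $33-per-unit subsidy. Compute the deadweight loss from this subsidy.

Deadweight loss = $1452

Pre-subsidy: 845 - 4P = -571 + 8P gives P* = 118, x* = 373.
With the rebate, buyers effectively pay Pb = Ps − 33, where Ps is the price sellers receive.
Demand in terms of Ps becomes xd = 845 − 4(Ps − 33) = 977 - 4Ps. Setting this equal to supply: 977 - 4Ps = -571 + 8Ps, so Ps = 129.
Buyers pay Pb = 129 − 33 = 96; x' = -571 + 8·129 = 461.
The subsidy expands output by 461 − 373 = 88 past the efficient level; on those units the gap between marginal cost and willingness to pay runs from 0 up to 33.
DWL = ½ × 33 × 88 = 1452.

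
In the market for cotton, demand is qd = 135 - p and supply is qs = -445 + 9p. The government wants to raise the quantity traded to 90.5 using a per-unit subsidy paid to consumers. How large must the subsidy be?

Required subsidy s = 15 per unit

At q = 90.5, invert demand for the buyer price: pb = (135 − 90.5)/1 = 44.5; invert supply for the seller price: ps = (90.5 − (-445))/9 = 59.5.
The subsidy must fill the gap: s = ps − pb = 59.5 − 44.5 = 15.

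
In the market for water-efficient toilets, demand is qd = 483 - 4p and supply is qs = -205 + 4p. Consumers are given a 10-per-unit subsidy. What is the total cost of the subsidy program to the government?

Pre-subsidy: 483 - 4p = -205 + 4p gives p* = 86, q* = 139.
With the rebate, buyers effectively pay pb = ps − 10, where ps is the price sellers receive.
Demand in terms of ps becomes qd = 483 − 4(ps − 10) = 523 - 4ps. Setting this equal to supply: 523 - 4ps = -205 + 4ps, so ps = 91.
Buyers pay pb = 91 − 10 = 81; q' = -205 + 4·91 = 159.
Government outlay = subsidy × quantity = 10 × 159 = 1590.

Government cost = 1590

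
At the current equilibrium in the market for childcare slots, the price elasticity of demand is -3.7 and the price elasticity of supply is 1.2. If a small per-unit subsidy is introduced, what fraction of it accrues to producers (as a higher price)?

Producer share = 37/49

For a small subsidy around the equilibrium, the benefit split depends on the relative slopes, which at a point are proportional to the elasticities.
Buyer share = εs/(εs + |εd|) = 1.2/(1.2 + 3.7) = 12/49; seller share = |εd|/(εs + |εd|) = 37/49.
So producers capture 37/49 of the subsidy.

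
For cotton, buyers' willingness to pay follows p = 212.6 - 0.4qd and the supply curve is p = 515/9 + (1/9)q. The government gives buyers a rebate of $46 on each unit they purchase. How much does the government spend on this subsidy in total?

Government cost = $18124

Pre-subsidy: 212.6 - 0.4q = 515/9 + (1/9)q gives q* = 304 and p* = 91.
With the rebate, buyers effectively pay pb = ps − 46, where ps is the price sellers receive.
On the curves, pb = 212.6 - 0.4q and ps = 515/9 + (1/9)q; the wedge ps − pb = 46 gives 515/9 + (1/9)q − (212.6 - 0.4q) = 46, so q' = 394.
Then pb = 212.6 − 0.4·394 = 55 and ps = 515/9 + (1/9)·394 = 101.
Government outlay = subsidy × quantity = 46 × 394 = 18124.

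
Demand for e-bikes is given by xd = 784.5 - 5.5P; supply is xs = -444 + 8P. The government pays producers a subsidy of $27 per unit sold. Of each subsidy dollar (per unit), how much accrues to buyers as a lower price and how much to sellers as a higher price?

Buyers gain $16 per unit; sellers gain $11 per unit

Pre-subsidy: 784.5 - 5.5P = -444 + 8P gives P* = 91, x* = 284.
With the subsidy, sellers receive Ps = Pb + 27 for each unit, where Pb is the price buyers pay.
Supply in terms of Pb becomes xs = -444 + 8(Pb + 27) = -228 + 8Pb. Setting this equal to demand: 784.5 - 5.5Pb = -228 + 8Pb, so Pb = 75.
Sellers receive Ps = 75 + 27 = 102; x' = 784.5 − 5.5·75 = 372.
Buyers' price falls by P* − Pb = 91 − 75 = 16; sellers' price rises by Ps − P* = 102 − 91 = 11.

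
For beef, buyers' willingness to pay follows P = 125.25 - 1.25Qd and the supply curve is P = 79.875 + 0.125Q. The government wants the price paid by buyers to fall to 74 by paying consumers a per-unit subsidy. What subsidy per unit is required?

Required subsidy s = 11 per unit

At a buyer price of 74, quantity demanded is 100.2 − 0.8·74 = 41.
Sellers supply 41 only when they receive Ps = 79.875 + 0.125·41 = 85.
s = Ps − Pb = 85 − 74 = 11.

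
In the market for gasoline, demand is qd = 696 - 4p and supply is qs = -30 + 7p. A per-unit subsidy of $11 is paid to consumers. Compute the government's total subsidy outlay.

Government cost = $5060

Pre-subsidy: 696 - 4p = -30 + 7p gives p* = 66, q* = 432.
With the rebate, buyers effectively pay pb = ps − 11, where ps is the price sellers receive.
Demand in terms of ps becomes qd = 696 − 4(ps − 11) = 740 - 4ps. Setting this equal to supply: 740 - 4ps = -30 + 7ps, so ps = 70.
Buyers pay pb = 70 − 11 = 59; q' = -30 + 7·70 = 460.
Government outlay = subsidy × quantity = 11 × 460 = 5060.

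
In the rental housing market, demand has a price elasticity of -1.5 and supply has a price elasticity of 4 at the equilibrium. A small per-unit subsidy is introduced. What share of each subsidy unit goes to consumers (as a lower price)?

Consumer share = 8/11

For a small subsidy around the equilibrium, the benefit split depends on the relative slopes, which at a point are proportional to the elasticities.
Buyer share = εs/(εs + |εd|) = 4/(4 + 1.5) = 8/11; seller share = |εd|/(εs + |εd|) = 3/11.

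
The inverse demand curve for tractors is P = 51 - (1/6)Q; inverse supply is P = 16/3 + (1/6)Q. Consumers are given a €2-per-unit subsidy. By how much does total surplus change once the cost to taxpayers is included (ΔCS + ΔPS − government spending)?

Pre-subsidy: 51 - (1/6)Q = 16/3 + (1/6)Q gives Q* = 137 and P* = 169/6.
With the rebate, buyers effectively pay Pb = Ps − 2, where Ps is the price sellers receive.
On the curves, Pb = 51 - (1/6)Q and Ps = 16/3 + (1/6)Q; the wedge Ps − Pb = 2 gives 16/3 + (1/6)Q − (51 - (1/6)Q) = 2, so Q' = 143.
Then Pb = 51 − (1/6)·143 = 163/6 and Ps = 16/3 + (1/6)·143 = 175/6.
ΔCS = ½(137 + 143)(169/6 − 163/6) = 140; ΔPS = ½(137 + 143)(175/6 − 169/6) = 140.
Government spending = 2 × 143 = 286.
Net change = 140 + 140 − 286 = -6. The loss equals the DWL triangle ½·2·6.

Net change in total surplus = -€6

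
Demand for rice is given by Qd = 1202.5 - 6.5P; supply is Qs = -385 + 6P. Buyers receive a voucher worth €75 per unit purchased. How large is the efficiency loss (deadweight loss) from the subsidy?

Deadweight loss = €8775

Pre-subsidy: 1202.5 - 6.5P = -385 + 6P gives P* = 127, Q* = 377.
With the rebate, buyers effectively pay Pb = Ps − 75, where Ps is the price sellers receive.
Demand in terms of Ps becomes Qd = 1202.5 − 6.5(Ps − 75) = 1690 - 6.5Ps. Setting this equal to supply: 1690 - 6.5Ps = -385 + 6Ps, so Ps = 166.
Buyers pay Pb = 166 − 75 = 91; Q' = -385 + 6·166 = 611.
The subsidy expands output by 611 − 377 = 234 past the efficient level; on those units the gap between marginal cost and willingness to pay runs from 0 up to 75.
DWL = ½ × 75 × 234 = 8775.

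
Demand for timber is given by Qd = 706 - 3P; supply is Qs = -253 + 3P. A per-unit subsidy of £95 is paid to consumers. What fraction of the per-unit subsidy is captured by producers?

Producer share = 0.5

Pre-subsidy: 706 - 3P = -253 + 3P gives P* = 959/6, Q* = 226.5.
With the rebate, buyers effectively pay Pb = Ps − 95, where Ps is the price sellers receive.
Demand in terms of Ps becomes Qd = 706 − 3(Ps − 95) = 991 - 3Ps. Setting this equal to supply: 991 - 3Ps = -253 + 3Ps, so Ps = 622/3.
Buyers pay Pb = 622/3 − 95 = 337/3; Q' = -253 + 3·(622/3) = 369.
Buyers' price falls by P* − Pb = 959/6 − 337/3 = 47.5; sellers' price rises by Ps − P* = 622/3 − 959/6 = 47.5.
So producers capture 47.5/95 = 0.5 of each unit of subsidy.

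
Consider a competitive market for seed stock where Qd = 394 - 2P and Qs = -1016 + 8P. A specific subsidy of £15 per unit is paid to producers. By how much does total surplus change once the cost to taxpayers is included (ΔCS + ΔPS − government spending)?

Pre-subsidy: 394 - 2P = -1016 + 8P gives P* = 141, Q* = 112.
With the subsidy, sellers receive Ps = Pb + 15 for each unit, where Pb is the price buyers pay.
Supply in terms of Pb becomes Qs = -1016 + 8(Pb + 15) = -896 + 8Pb. Setting this equal to demand: 394 - 2Pb = -896 + 8Pb, so Pb = 129.
Sellers receive Ps = 129 + 15 = 144; Q' = 394 − 2·129 = 136.
ΔCS = ½(112 + 136)(141 − 129) = 1488; ΔPS = ½(112 + 136)(144 − 141) = 372.
Government spending = 15 × 136 = 2040.
Net change = 1488 + 372 − 2040 = -180. The loss equals the DWL triangle ½·15·24.

Net change in total surplus = -£180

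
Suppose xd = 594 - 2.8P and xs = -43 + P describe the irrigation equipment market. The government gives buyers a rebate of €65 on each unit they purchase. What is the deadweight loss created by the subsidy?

Deadweight loss = 29575/19

Pre-subsidy: 594 - 2.8P = -43 + P gives P* = 3185/19, x* = 2368/19.
With the rebate, buyers effectively pay Pb = Ps − 65, where Ps is the price sellers receive.
Demand in terms of Ps becomes xd = 594 − 2.8(Ps − 65) = 776 - 2.8Ps. Setting this equal to supply: 776 - 2.8Ps = -43 + Ps, so Ps = 4095/19.
Buyers pay Pb = 4095/19 − 65 = 2860/19; x' = -43 + 1·(4095/19) = 3278/19.
The subsidy expands output by 3278/19 − 2368/19 = 910/19 past the efficient level; on those units the gap between marginal cost and willingness to pay runs from 0 up to 65.
DWL = ½ × 65 × 910/19 = 29575/19.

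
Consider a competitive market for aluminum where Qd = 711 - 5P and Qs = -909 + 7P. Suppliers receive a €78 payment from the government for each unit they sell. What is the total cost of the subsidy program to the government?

Government cost = €20553

Pre-subsidy: 711 - 5P = -909 + 7P gives P* = 135, Q* = 36.
With the subsidy, sellers receive Ps = Pb + 78 for each unit, where Pb is the price buyers pay.
Supply in terms of Pb becomes Qs = -909 + 7(Pb + 78) = -363 + 7Pb. Setting this equal to demand: 711 - 5Pb = -363 + 7Pb, so Pb = 89.5.
Sellers receive Ps = 89.5 + 78 = 167.5; Q' = 711 − 5·89.5 = 263.5.
Government outlay = subsidy × quantity = 78 × 263.5 = 20553.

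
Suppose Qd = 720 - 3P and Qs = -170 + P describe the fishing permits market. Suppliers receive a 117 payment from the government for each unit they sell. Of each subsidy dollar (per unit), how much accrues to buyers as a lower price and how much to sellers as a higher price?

Pre-subsidy: 720 - 3P = -170 + P gives P* = 222.5, Q* = 52.5.
With the subsidy, sellers receive Ps = Pb + 117 for each unit, where Pb is the price buyers pay.
Supply in terms of Pb becomes Qs = -170 + 1(Pb + 117) = -53 + Pb. Setting this equal to demand: 720 - 3Pb = -53 + Pb, so Pb = 193.25.
Sellers receive Ps = 193.25 + 117 = 310.25; Q' = 720 − 3·193.25 = 140.25.
Buyers' price falls by P* − Pb = 222.5 − 193.25 = 29.25; sellers' price rises by Ps − P* = 310.25 − 222.5 = 87.75.

Buyers gain 29.25 per unit; sellers gain 87.75 per unit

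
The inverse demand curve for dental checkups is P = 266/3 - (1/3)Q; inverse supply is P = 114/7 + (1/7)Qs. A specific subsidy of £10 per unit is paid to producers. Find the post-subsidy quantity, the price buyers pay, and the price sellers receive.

Q' = 173; buyers pay £31; sellers receive £41

Pre-subsidy: 266/3 - (1/3)Q = 114/7 + (1/7)Q gives Q* = 152 and P* = 38.
With the subsidy, sellers receive Ps = Pb + 10 for each unit, where Pb is the price buyers pay.
On the curves, Pb = 266/3 - (1/3)Q and Ps = 114/7 + (1/7)Q; the wedge Ps − Pb = 10 gives 114/7 + (1/7)Q − (266/3 - (1/3)Q) = 10, so Q' = 173.
Then Pb = 266/3 − (1/3)·173 = 31 and Ps = 114/7 + (1/7)·173 = 41.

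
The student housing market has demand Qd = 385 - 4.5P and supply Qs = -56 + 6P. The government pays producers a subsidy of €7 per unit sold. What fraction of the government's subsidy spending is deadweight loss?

DWL / government spending = 9/214

Pre-subsidy: 385 - 4.5P = -56 + 6P gives P* = 42, Q* = 196.
With the subsidy, sellers receive Ps = Pb + 7 for each unit, where Pb is the price buyers pay.
Supply in terms of Pb becomes Qs = -56 + 6(Pb + 7) = -14 + 6Pb. Setting this equal to demand: 385 - 4.5Pb = -14 + 6Pb, so Pb = 38.
Sellers receive Ps = 38 + 7 = 45; Q' = 385 − 4.5·38 = 214.
ΔCS = ½(196 + 214)(42 − 38) = 820; ΔPS = ½(196 + 214)(45 − 42) = 615.
Government spending = 7 × 214 = 1498.
DWL = ½ × 7 × (214 − 196) = 63; fraction = 63 / 1498 = 9/214.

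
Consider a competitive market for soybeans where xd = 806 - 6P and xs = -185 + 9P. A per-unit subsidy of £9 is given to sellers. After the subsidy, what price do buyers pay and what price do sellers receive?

Buyers pay 182/3; sellers receive 209/3

Pre-subsidy: 806 - 6P = -185 + 9P gives P* = 991/15, x* = 409.6.
With the subsidy, sellers receive Ps = Pb + 9 for each unit, where Pb is the price buyers pay.
Supply in terms of Pb becomes xs = -185 + 9(Pb + 9) = -104 + 9Pb. Setting this equal to demand: 806 - 6Pb = -104 + 9Pb, so Pb = 182/3.
Sellers receive Ps = 182/3 + 9 = 209/3; x' = 806 − 6·(182/3) = 442.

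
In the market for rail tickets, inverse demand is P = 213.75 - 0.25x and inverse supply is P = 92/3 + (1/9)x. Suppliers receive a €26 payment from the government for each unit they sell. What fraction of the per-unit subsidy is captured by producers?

Pre-subsidy: 213.75 - 0.25x = 92/3 + (1/9)x gives x* = 507 and P* = 87.
With the subsidy, sellers receive Ps = Pb + 26 for each unit, where Pb is the price buyers pay.
On the curves, Pb = 213.75 - 0.25x and Ps = 92/3 + (1/9)x; the wedge Ps − Pb = 26 gives 92/3 + (1/9)x − (213.75 - 0.25x) = 26, so x' = 579.
Then Pb = 213.75 − 0.25·579 = 69 and Ps = 92/3 + (1/9)·579 = 95.
Buyers' price falls by P* − Pb = 87 − 69 = 18; sellers' price rises by Ps − P* = 95 − 87 = 8.
So producers capture 8/26 = 4/13 of each unit of subsidy.

Producer share = 4/13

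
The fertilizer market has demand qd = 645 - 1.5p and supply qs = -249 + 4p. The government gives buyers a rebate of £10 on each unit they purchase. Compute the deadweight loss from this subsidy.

Deadweight loss = 600/11

Pre-subsidy: 645 - 1.5p = -249 + 4p gives p* = 1788/11, q* = 4413/11.
With the rebate, buyers effectively pay pb = ps − 10, where ps is the price sellers receive.
Demand in terms of ps becomes qd = 645 − 1.5(ps − 10) = 660 - 1.5ps. Setting this equal to supply: 660 - 1.5ps = -249 + 4ps, so ps = 1818/11.
Buyers pay pb = 1818/11 − 10 = 1708/11; q' = -249 + 4·(1818/11) = 4533/11.
The subsidy expands output by 4533/11 − 4413/11 = 120/11 past the efficient level; on those units the gap between marginal cost and willingness to pay runs from 0 up to 10.
DWL = ½ × 10 × 120/11 = 600/11.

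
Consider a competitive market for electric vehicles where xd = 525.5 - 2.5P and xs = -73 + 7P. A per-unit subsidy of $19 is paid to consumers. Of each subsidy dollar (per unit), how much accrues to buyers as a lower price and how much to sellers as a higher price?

Buyers gain $14 per unit; sellers gain $5 per unit

Pre-subsidy: 525.5 - 2.5P = -73 + 7P gives P* = 63, x* = 368.
With the rebate, buyers effectively pay Pb = Ps − 19, where Ps is the price sellers receive.
Demand in terms of Ps becomes xd = 525.5 − 2.5(Ps − 19) = 573 - 2.5Ps. Setting this equal to supply: 573 - 2.5Ps = -73 + 7Ps, so Ps = 68.
Buyers pay Pb = 68 − 19 = 49; x' = -73 + 7·68 = 403.
Buyers' price falls by P* − Pb = 63 − 49 = 14; sellers' price rises by Ps − P* = 68 − 63 = 5.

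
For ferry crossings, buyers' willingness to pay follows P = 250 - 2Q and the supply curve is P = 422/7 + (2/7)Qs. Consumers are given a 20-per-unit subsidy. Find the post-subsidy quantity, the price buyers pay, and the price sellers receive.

Q' = 91.75; buyers pay 66.5; sellers receive 86.5

Pre-subsidy: 250 - 2Q = 422/7 + (2/7)Q gives Q* = 83 and P* = 84.
With the rebate, buyers effectively pay Pb = Ps − 20, where Ps is the price sellers receive.
On the curves, Pb = 250 - 2Q and Ps = 422/7 + (2/7)Q; the wedge Ps − Pb = 20 gives 422/7 + (2/7)Q − (250 - 2Q) = 20, so Q' = 91.75.
Then Pb = 250 − 2·91.75 = 66.5 and Ps = 422/7 + (2/7)·91.75 = 86.5.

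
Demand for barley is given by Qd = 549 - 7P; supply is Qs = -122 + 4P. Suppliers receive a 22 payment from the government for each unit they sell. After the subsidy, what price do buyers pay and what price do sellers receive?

Buyers pay 53; sellers receive 75

Pre-subsidy: 549 - 7P = -122 + 4P gives P* = 61, Q* = 122.
With the subsidy, sellers receive Ps = Pb + 22 for each unit, where Pb is the price buyers pay.
Supply in terms of Pb becomes Qs = -122 + 4(Pb + 22) = -34 + 4Pb. Setting this equal to demand: 549 - 7Pb = -34 + 4Pb, so Pb = 53.
Sellers receive Ps = 53 + 22 = 75; Q' = 549 − 7·53 = 178.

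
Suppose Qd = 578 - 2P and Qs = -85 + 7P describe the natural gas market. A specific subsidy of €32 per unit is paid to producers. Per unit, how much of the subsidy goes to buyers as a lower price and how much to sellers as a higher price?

Buyers gain 224/9 per unit; sellers gain 64/9 per unit

Pre-subsidy: 578 - 2P = -85 + 7P gives P* = 221/3, Q* = 1292/3.
With the subsidy, sellers receive Ps = Pb + 32 for each unit, where Pb is the price buyers pay.
Supply in terms of Pb becomes Qs = -85 + 7(Pb + 32) = 139 + 7Pb. Setting this equal to demand: 578 - 2Pb = 139 + 7Pb, so Pb = 439/9.
Sellers receive Ps = 439/9 + 32 = 727/9; Q' = 578 − 2·(439/9) = 4324/9.
Buyers' price falls by P* − Pb = 221/3 − 439/9 = 224/9; sellers' price rises by Ps − P* = 727/9 − 221/3 = 64/9.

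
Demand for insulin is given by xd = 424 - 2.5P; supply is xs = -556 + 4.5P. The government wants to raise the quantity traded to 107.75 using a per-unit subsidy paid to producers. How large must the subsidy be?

Required subsidy s = 21 per unit

At x = 107.75, invert demand for the buyer price: Pb = (424 − 107.75)/2.5 = 126.5; invert supply for the seller price: Ps = (107.75 − (-556))/4.5 = 147.5.
The subsidy must fill the gap: s = Ps − Pb = 147.5 − 126.5 = 21.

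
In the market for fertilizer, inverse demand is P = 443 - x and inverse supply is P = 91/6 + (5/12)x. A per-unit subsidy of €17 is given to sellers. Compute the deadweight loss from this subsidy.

Pre-subsidy: 443 - x = 91/6 + (5/12)x gives x* = 302 and P* = 141.
With the subsidy, sellers receive Ps = Pb + 17 for each unit, where Pb is the price buyers pay.
On the curves, Pb = 443 - x and Ps = 91/6 + (5/12)x; the wedge Ps − Pb = 17 gives 91/6 + (5/12)x − (443 - x) = 17, so x' = 314.
Then Pb = 443 − 1·314 = 129 and Ps = 91/6 + (5/12)·314 = 146.
The subsidy expands output by 314 − 302 = 12 past the efficient level; on those units the gap between marginal cost and willingness to pay runs from 0 up to 17.
DWL = ½ × 17 × 12 = 102.

Deadweight loss = €102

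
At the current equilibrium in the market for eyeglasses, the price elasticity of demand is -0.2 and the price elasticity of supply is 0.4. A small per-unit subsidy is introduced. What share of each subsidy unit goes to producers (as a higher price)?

Producer share = 1/3

For a small subsidy around the equilibrium, the benefit split depends on the relative slopes, which at a point are proportional to the elasticities.
Buyer share = εs/(εs + |εd|) = 0.4/(0.4 + 0.2) = 2/3; seller share = |εd|/(εs + |εd|) = 1/3.
So producers capture 1/3 of the subsidy.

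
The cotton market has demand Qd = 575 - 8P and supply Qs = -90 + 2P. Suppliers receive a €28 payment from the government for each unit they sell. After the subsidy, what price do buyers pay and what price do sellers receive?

Pre-subsidy: 575 - 8P = -90 + 2P gives P* = 66.5, Q* = 43.
With the subsidy, sellers receive Ps = Pb + 28 for each unit, where Pb is the price buyers pay.
Supply in terms of Pb becomes Qs = -90 + 2(Pb + 28) = -34 + 2Pb. Setting this equal to demand: 575 - 8Pb = -34 + 2Pb, so Pb = 60.9.
Sellers receive Ps = 60.9 + 28 = 88.9; Q' = 575 − 8·60.9 = 87.8.

Buyers pay €60.9; sellers receive €88.9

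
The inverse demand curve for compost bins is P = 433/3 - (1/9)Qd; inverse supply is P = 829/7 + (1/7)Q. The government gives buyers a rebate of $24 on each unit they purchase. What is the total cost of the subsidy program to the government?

Government cost = $4716

Pre-subsidy: 433/3 - (1/9)Q = 829/7 + (1/7)Q gives Q* = 102 and P* = 133.
With the rebate, buyers effectively pay Pb = Ps − 24, where Ps is the price sellers receive.
On the curves, Pb = 433/3 - (1/9)Q and Ps = 829/7 + (1/7)Q; the wedge Ps − Pb = 24 gives 829/7 + (1/7)Q − (433/3 - (1/9)Q) = 24, so Q' = 196.5.
Then Pb = 433/3 − (1/9)·196.5 = 122.5 and Ps = 829/7 + (1/7)·196.5 = 146.5.
Government outlay = subsidy × quantity = 24 × 196.5 = 4716.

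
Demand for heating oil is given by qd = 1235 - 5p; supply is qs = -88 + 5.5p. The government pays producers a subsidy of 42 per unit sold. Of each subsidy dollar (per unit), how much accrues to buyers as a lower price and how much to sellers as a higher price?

Buyers gain 22 per unit; sellers gain 20 per unit

Pre-subsidy: 1235 - 5p = -88 + 5.5p gives p* = 126, q* = 605.
With the subsidy, sellers receive ps = pb + 42 for each unit, where pb is the price buyers pay.
Supply in terms of pb becomes qs = -88 + 5.5(pb + 42) = 143 + 5.5pb. Setting this equal to demand: 1235 - 5pb = 143 + 5.5pb, so pb = 104.
Sellers receive ps = 104 + 42 = 146; q' = 1235 − 5·104 = 715.
Buyers' price falls by p* − pb = 126 − 104 = 22; sellers' price rises by ps − p* = 146 − 126 = 20.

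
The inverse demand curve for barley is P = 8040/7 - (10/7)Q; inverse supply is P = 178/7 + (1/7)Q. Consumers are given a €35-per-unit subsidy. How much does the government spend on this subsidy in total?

Pre-subsidy: 8040/7 - (10/7)Q = 178/7 + (1/7)Q gives Q* = 7862/11 and P* = 9820/77.
With the rebate, buyers effectively pay Pb = Ps − 35, where Ps is the price sellers receive.
On the curves, Pb = 8040/7 - (10/7)Q and Ps = 178/7 + (1/7)Q; the wedge Ps − Pb = 35 gives 178/7 + (1/7)Q − (8040/7 - (10/7)Q) = 35, so Q' = 737.
Then Pb = 8040/7 − (10/7)·737 = 670/7 and Ps = 178/7 + (1/7)·737 = 915/7.
Government outlay = subsidy × quantity = 35 × 737 = 25795.

Government cost = €25795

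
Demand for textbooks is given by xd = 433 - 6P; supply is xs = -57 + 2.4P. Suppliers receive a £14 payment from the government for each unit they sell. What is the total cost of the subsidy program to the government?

Pre-subsidy: 433 - 6P = -57 + 2.4P gives P* = 175/3, x* = 83.
With the subsidy, sellers receive Ps = Pb + 14 for each unit, where Pb is the price buyers pay.
Supply in terms of Pb becomes xs = -57 + 2.4(Pb + 14) = -23.4 + 2.4Pb. Setting this equal to demand: 433 - 6Pb = -23.4 + 2.4Pb, so Pb = 163/3.
Sellers receive Ps = 163/3 + 14 = 205/3; x' = 433 − 6·(163/3) = 107.
Government outlay = subsidy × quantity = 14 × 107 = 1498.

Government cost = £1498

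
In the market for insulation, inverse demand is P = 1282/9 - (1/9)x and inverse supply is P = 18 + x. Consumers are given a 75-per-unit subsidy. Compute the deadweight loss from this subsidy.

Deadweight loss = 2531.25

Pre-subsidy: 1282/9 - (1/9)x = 18 + x gives x* = 112 and P* = 130.
With the rebate, buyers effectively pay Pb = Ps − 75, where Ps is the price sellers receive.
On the curves, Pb = 1282/9 - (1/9)x and Ps = 18 + x; the wedge Ps − Pb = 75 gives 18 + x − (1282/9 - (1/9)x) = 75, so x' = 179.5.
Then Pb = 1282/9 − (1/9)·179.5 = 122.5 and Ps = 18 + 1·179.5 = 197.5.
The subsidy expands output by 179.5 − 112 = 67.5 past the efficient level; on those units the gap between marginal cost and willingness to pay runs from 0 up to 75.
DWL = ½ × 75 × 67.5 = 2531.25.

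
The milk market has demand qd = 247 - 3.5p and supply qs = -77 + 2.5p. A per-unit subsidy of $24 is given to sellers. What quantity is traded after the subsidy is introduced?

Pre-subsidy: 247 - 3.5p = -77 + 2.5p gives p* = 54, q* = 58.
With the subsidy, sellers receive ps = pb + 24 for each unit, where pb is the price buyers pay.
Supply in terms of pb becomes qs = -77 + 2.5(pb + 24) = -17 + 2.5pb. Setting this equal to demand: 247 - 3.5pb = -17 + 2.5pb, so pb = 44.
Sellers receive ps = 44 + 24 = 68; q' = 247 − 3.5·44 = 93.

q' = 93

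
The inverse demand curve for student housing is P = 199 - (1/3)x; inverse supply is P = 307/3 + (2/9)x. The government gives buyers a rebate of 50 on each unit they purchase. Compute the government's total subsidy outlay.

Pre-subsidy: 199 - (1/3)x = 307/3 + (2/9)x gives x* = 174 and P* = 141.
With the rebate, buyers effectively pay Pb = Ps − 50, where Ps is the price sellers receive.
On the curves, Pb = 199 - (1/3)x and Ps = 307/3 + (2/9)x; the wedge Ps − Pb = 50 gives 307/3 + (2/9)x − (199 - (1/3)x) = 50, so x' = 264.
Then Pb = 199 − (1/3)·264 = 111 and Ps = 307/3 + (2/9)·264 = 161.
Government outlay = subsidy × quantity = 50 × 264 = 13200.

Government cost = 13200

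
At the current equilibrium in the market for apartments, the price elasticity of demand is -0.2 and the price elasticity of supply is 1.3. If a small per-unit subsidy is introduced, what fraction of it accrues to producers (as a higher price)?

For a small subsidy around the equilibrium, the benefit split depends on the relative slopes, which at a point are proportional to the elasticities.
Buyer share = εs/(εs + |εd|) = 1.3/(1.3 + 0.2) = 13/15; seller share = |εd|/(εs + |εd|) = 2/15.
So producers capture 2/15 of the subsidy.

Producer share = 2/15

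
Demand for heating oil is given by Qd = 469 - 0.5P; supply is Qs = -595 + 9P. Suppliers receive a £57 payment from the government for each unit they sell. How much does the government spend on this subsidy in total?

Government cost = £25080

Pre-subsidy: 469 - 0.5P = -595 + 9P gives P* = 112, Q* = 413.
With the subsidy, sellers receive Ps = Pb + 57 for each unit, where Pb is the price buyers pay.
Supply in terms of Pb becomes Qs = -595 + 9(Pb + 57) = -82 + 9Pb. Setting this equal to demand: 469 - 0.5Pb = -82 + 9Pb, so Pb = 58.
Sellers receive Ps = 58 + 57 = 115; Q' = 469 − 0.5·58 = 440.
Government outlay = subsidy × quantity = 57 × 440 = 25080.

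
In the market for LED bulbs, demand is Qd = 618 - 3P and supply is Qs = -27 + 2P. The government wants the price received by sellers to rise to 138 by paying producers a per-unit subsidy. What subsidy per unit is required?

Required subsidy s = 15 per unit

At a seller price of 138, quantity supplied is -27 + 2·138 = 249.
Buyers absorb 249 only when they pay Pb with 618 − 3·Pb = 249, i.e. Pb = 123.
s = Ps − Pb = 138 − 123 = 15.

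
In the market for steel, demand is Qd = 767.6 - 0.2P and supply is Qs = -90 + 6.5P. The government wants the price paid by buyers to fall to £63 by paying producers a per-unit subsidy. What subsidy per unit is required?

Required subsidy s = £67 per unit

At a buyer price of 63, quantity demanded is 767.6 − 0.2·63 = 755.
Sellers supply 755 only when they receive Ps with -90 + 6.5·Ps = 755, i.e. Ps = 130.
s = Ps − Pb = 130 − 63 = 67.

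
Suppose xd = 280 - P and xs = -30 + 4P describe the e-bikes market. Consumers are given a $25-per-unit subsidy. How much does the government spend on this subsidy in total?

Government cost = $5950

Pre-subsidy: 280 - P = -30 + 4P gives P* = 62, x* = 218.
With the rebate, buyers effectively pay Pb = Ps − 25, where Ps is the price sellers receive.
Demand in terms of Ps becomes xd = 280 − 1(Ps − 25) = 305 - Ps. Setting this equal to supply: 305 - Ps = -30 + 4Ps, so Ps = 67.
Buyers pay Pb = 67 − 25 = 42; x' = -30 + 4·67 = 238.
Government outlay = subsidy × quantity = 25 × 238 = 5950.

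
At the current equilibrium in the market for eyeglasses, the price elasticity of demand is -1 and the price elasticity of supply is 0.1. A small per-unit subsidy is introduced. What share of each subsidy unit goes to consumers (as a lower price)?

Consumer share = 1/11

For a small subsidy around the equilibrium, the benefit split depends on the relative slopes, which at a point are proportional to the elasticities.
Buyer share = εs/(εs + |εd|) = 0.1/(0.1 + 1) = 1/11; seller share = |εd|/(εs + |εd|) = 10/11.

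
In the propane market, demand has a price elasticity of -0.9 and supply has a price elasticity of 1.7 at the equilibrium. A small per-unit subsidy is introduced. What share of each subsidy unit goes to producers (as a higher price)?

For a small subsidy around the equilibrium, the benefit split depends on the relative slopes, which at a point are proportional to the elasticities.
Buyer share = εs/(εs + |εd|) = 1.7/(1.7 + 0.9) = 17/26; seller share = |εd|/(εs + |εd|) = 9/26.
So producers capture 9/26 of the subsidy.

Producer share = 9/26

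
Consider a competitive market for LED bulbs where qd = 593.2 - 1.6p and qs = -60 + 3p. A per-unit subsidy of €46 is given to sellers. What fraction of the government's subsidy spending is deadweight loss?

Pre-subsidy: 593.2 - 1.6p = -60 + 3p gives p* = 142, q* = 366.
With the subsidy, sellers receive ps = pb + 46 for each unit, where pb is the price buyers pay.
Supply in terms of pb becomes qs = -60 + 3(pb + 46) = 78 + 3pb. Setting this equal to demand: 593.2 - 1.6pb = 78 + 3pb, so pb = 112.
Sellers receive ps = 112 + 46 = 158; q' = 593.2 − 1.6·112 = 414.
ΔCS = ½(366 + 414)(142 − 112) = 11700; ΔPS = ½(366 + 414)(158 − 142) = 6240.
Government spending = 46 × 414 = 19044.
DWL = ½ × 46 × (414 − 366) = 1104; fraction = 1104 / 19044 = 4/69.

DWL / government spending = 4/69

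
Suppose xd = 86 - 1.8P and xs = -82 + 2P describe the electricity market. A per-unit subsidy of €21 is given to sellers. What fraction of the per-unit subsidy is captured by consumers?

Pre-subsidy: 86 - 1.8P = -82 + 2P gives P* = 840/19, x* = 122/19.
With the subsidy, sellers receive Ps = Pb + 21 for each unit, where Pb is the price buyers pay.
Supply in terms of Pb becomes xs = -82 + 2(Pb + 21) = -40 + 2Pb. Setting this equal to demand: 86 - 1.8Pb = -40 + 2Pb, so Pb = 630/19.
Sellers receive Ps = 630/19 + 21 = 1029/19; x' = 86 − 1.8·(630/19) = 500/19.
Buyers' price falls by P* − Pb = 840/19 − 630/19 = 210/19; sellers' price rises by Ps − P* = 1029/19 − 840/19 = 189/19.
So consumers capture (210/19)/21 = 10/19 of each unit of subsidy.

Consumer share = 10/19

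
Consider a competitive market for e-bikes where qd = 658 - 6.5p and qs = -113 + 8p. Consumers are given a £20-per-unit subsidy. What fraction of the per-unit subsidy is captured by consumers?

Pre-subsidy: 658 - 6.5p = -113 + 8p gives p* = 1542/29, q* = 9059/29.
With the rebate, buyers effectively pay pb = ps − 20, where ps is the price sellers receive.
Demand in terms of ps becomes qd = 658 − 6.5(ps − 20) = 788 - 6.5ps. Setting this equal to supply: 788 - 6.5ps = -113 + 8ps, so ps = 1802/29.
Buyers pay pb = 1802/29 − 20 = 1222/29; q' = -113 + 8·(1802/29) = 11139/29.
Buyers' price falls by p* − pb = 1542/29 − 1222/29 = 320/29; sellers' price rises by ps − p* = 1802/29 − 1542/29 = 260/29.
So consumers capture (320/29)/20 = 16/29 of each unit of subsidy.

Consumer share = 16/29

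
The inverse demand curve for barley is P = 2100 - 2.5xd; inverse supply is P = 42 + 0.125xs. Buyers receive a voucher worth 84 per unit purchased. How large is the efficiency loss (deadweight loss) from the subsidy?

Pre-subsidy: 2100 - 2.5x = 42 + 0.125x gives x* = 784 and P* = 140.
With the rebate, buyers effectively pay Pb = Ps − 84, where Ps is the price sellers receive.
On the curves, Pb = 2100 - 2.5x and Ps = 42 + 0.125x; the wedge Ps − Pb = 84 gives 42 + 0.125x − (2100 - 2.5x) = 84, so x' = 816.
Then Pb = 2100 − 2.5·816 = 60 and Ps = 42 + 0.125·816 = 144.
The subsidy expands output by 816 − 784 = 32 past the efficient level; on those units the gap between marginal cost and willingness to pay runs from 0 up to 84.
DWL = ½ × 84 × 32 = 1344.

Deadweight loss = 1344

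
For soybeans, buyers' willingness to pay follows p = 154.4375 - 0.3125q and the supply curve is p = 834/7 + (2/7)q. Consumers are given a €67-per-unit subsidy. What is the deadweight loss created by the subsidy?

Pre-subsidy: 154.4375 - 0.3125q = 834/7 + (2/7)q gives q* = 59 and p* = 136.
With the rebate, buyers effectively pay pb = ps − 67, where ps is the price sellers receive.
On the curves, pb = 154.4375 - 0.3125q and ps = 834/7 + (2/7)q; the wedge ps − pb = 67 gives 834/7 + (2/7)q − (154.4375 - 0.3125q) = 67, so q' = 171.
Then pb = 154.4375 − 0.3125·171 = 101 and ps = 834/7 + (2/7)·171 = 168.
The subsidy expands output by 171 − 59 = 112 past the efficient level; on those units the gap between marginal cost and willingness to pay runs from 0 up to 67.
DWL = ½ × 67 × 112 = 3752.

Deadweight loss = €3752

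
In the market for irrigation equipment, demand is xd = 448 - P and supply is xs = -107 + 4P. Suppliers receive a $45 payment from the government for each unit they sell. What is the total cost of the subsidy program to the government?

Pre-subsidy: 448 - P = -107 + 4P gives P* = 111, x* = 337.
With the subsidy, sellers receive Ps = Pb + 45 for each unit, where Pb is the price buyers pay.
Supply in terms of Pb becomes xs = -107 + 4(Pb + 45) = 73 + 4Pb. Setting this equal to demand: 448 - Pb = 73 + 4Pb, so Pb = 75.
Sellers receive Ps = 75 + 45 = 120; x' = 448 − 1·75 = 373.
Government outlay = subsidy × quantity = 45 × 373 = 16785.

Government cost = $16785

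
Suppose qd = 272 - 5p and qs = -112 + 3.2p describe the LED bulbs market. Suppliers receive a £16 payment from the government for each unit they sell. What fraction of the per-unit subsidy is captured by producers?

Producer share = 25/41

Pre-subsidy: 272 - 5p = -112 + 3.2p gives p* = 1920/41, q* = 1552/41.
With the subsidy, sellers receive ps = pb + 16 for each unit, where pb is the price buyers pay.
Supply in terms of pb becomes qs = -112 + 3.2(pb + 16) = -60.8 + 3.2pb. Setting this equal to demand: 272 - 5pb = -60.8 + 3.2pb, so pb = 1664/41.
Sellers receive ps = 1664/41 + 16 = 2320/41; q' = 272 − 5·(1664/41) = 2832/41.
Buyers' price falls by p* − pb = 1920/41 − 1664/41 = 256/41; sellers' price rises by ps − p* = 2320/41 − 1920/41 = 400/41.
So producers capture (400/41)/16 = 25/41 of each unit of subsidy.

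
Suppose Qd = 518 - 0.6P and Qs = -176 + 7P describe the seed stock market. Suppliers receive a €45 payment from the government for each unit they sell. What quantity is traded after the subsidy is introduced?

Pre-subsidy: 518 - 0.6P = -176 + 7P gives P* = 1735/19, Q* = 8801/19.
With the subsidy, sellers receive Ps = Pb + 45 for each unit, where Pb is the price buyers pay.
Supply in terms of Pb becomes Qs = -176 + 7(Pb + 45) = 139 + 7Pb. Setting this equal to demand: 518 - 0.6Pb = 139 + 7Pb, so Pb = 1895/38.
Sellers receive Ps = 1895/38 + 45 = 3605/38; Q' = 518 − 0.6·(1895/38) = 18547/38.

Q' = 18547/38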